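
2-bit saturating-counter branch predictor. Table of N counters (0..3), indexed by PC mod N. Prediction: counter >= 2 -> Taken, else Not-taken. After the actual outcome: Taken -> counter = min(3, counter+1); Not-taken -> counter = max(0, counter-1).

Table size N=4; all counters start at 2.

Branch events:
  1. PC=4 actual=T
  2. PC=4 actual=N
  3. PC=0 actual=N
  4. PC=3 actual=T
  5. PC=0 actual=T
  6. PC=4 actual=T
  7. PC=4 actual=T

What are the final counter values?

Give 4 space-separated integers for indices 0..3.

Ev 1: PC=4 idx=0 pred=T actual=T -> ctr[0]=3
Ev 2: PC=4 idx=0 pred=T actual=N -> ctr[0]=2
Ev 3: PC=0 idx=0 pred=T actual=N -> ctr[0]=1
Ev 4: PC=3 idx=3 pred=T actual=T -> ctr[3]=3
Ev 5: PC=0 idx=0 pred=N actual=T -> ctr[0]=2
Ev 6: PC=4 idx=0 pred=T actual=T -> ctr[0]=3
Ev 7: PC=4 idx=0 pred=T actual=T -> ctr[0]=3

Answer: 3 2 2 3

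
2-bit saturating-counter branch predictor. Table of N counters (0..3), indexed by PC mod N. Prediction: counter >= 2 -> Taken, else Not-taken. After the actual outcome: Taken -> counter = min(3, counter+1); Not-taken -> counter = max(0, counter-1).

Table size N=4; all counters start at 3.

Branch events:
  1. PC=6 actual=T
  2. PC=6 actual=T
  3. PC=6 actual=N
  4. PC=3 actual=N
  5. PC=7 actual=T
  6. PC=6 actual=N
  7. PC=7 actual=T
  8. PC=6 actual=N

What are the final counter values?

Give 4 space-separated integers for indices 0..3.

Answer: 3 3 0 3

Derivation:
Ev 1: PC=6 idx=2 pred=T actual=T -> ctr[2]=3
Ev 2: PC=6 idx=2 pred=T actual=T -> ctr[2]=3
Ev 3: PC=6 idx=2 pred=T actual=N -> ctr[2]=2
Ev 4: PC=3 idx=3 pred=T actual=N -> ctr[3]=2
Ev 5: PC=7 idx=3 pred=T actual=T -> ctr[3]=3
Ev 6: PC=6 idx=2 pred=T actual=N -> ctr[2]=1
Ev 7: PC=7 idx=3 pred=T actual=T -> ctr[3]=3
Ev 8: PC=6 idx=2 pred=N actual=N -> ctr[2]=0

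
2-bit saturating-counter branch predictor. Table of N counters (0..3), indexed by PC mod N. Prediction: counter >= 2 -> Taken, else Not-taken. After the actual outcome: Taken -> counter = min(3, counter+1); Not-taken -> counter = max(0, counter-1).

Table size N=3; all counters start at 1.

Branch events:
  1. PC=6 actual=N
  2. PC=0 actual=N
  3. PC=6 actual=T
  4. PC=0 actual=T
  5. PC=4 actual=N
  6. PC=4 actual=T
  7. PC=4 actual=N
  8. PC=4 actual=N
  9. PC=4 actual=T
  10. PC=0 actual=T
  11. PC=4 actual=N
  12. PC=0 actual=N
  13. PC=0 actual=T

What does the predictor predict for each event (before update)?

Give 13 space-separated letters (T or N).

Answer: N N N N N N N N N T N T T

Derivation:
Ev 1: PC=6 idx=0 pred=N actual=N -> ctr[0]=0
Ev 2: PC=0 idx=0 pred=N actual=N -> ctr[0]=0
Ev 3: PC=6 idx=0 pred=N actual=T -> ctr[0]=1
Ev 4: PC=0 idx=0 pred=N actual=T -> ctr[0]=2
Ev 5: PC=4 idx=1 pred=N actual=N -> ctr[1]=0
Ev 6: PC=4 idx=1 pred=N actual=T -> ctr[1]=1
Ev 7: PC=4 idx=1 pred=N actual=N -> ctr[1]=0
Ev 8: PC=4 idx=1 pred=N actual=N -> ctr[1]=0
Ev 9: PC=4 idx=1 pred=N actual=T -> ctr[1]=1
Ev 10: PC=0 idx=0 pred=T actual=T -> ctr[0]=3
Ev 11: PC=4 idx=1 pred=N actual=N -> ctr[1]=0
Ev 12: PC=0 idx=0 pred=T actual=N -> ctr[0]=2
Ev 13: PC=0 idx=0 pred=T actual=T -> ctr[0]=3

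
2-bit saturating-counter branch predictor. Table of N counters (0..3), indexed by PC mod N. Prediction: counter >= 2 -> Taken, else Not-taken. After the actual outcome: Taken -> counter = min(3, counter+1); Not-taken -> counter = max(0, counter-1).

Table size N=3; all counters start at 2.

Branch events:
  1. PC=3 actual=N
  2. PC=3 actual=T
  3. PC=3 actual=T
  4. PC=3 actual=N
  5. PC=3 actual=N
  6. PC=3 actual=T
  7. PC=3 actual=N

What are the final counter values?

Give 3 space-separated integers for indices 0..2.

Ev 1: PC=3 idx=0 pred=T actual=N -> ctr[0]=1
Ev 2: PC=3 idx=0 pred=N actual=T -> ctr[0]=2
Ev 3: PC=3 idx=0 pred=T actual=T -> ctr[0]=3
Ev 4: PC=3 idx=0 pred=T actual=N -> ctr[0]=2
Ev 5: PC=3 idx=0 pred=T actual=N -> ctr[0]=1
Ev 6: PC=3 idx=0 pred=N actual=T -> ctr[0]=2
Ev 7: PC=3 idx=0 pred=T actual=N -> ctr[0]=1

Answer: 1 2 2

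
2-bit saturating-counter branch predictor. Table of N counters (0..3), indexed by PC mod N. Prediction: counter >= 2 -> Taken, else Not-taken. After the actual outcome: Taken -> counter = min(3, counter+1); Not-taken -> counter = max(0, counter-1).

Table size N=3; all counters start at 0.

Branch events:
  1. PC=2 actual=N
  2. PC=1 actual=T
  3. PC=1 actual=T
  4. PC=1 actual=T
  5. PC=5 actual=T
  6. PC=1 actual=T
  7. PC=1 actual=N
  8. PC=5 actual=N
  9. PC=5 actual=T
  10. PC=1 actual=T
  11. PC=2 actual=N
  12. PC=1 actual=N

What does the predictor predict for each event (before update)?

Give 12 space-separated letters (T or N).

Answer: N N N T N T T N N T N T

Derivation:
Ev 1: PC=2 idx=2 pred=N actual=N -> ctr[2]=0
Ev 2: PC=1 idx=1 pred=N actual=T -> ctr[1]=1
Ev 3: PC=1 idx=1 pred=N actual=T -> ctr[1]=2
Ev 4: PC=1 idx=1 pred=T actual=T -> ctr[1]=3
Ev 5: PC=5 idx=2 pred=N actual=T -> ctr[2]=1
Ev 6: PC=1 idx=1 pred=T actual=T -> ctr[1]=3
Ev 7: PC=1 idx=1 pred=T actual=N -> ctr[1]=2
Ev 8: PC=5 idx=2 pred=N actual=N -> ctr[2]=0
Ev 9: PC=5 idx=2 pred=N actual=T -> ctr[2]=1
Ev 10: PC=1 idx=1 pred=T actual=T -> ctr[1]=3
Ev 11: PC=2 idx=2 pred=N actual=N -> ctr[2]=0
Ev 12: PC=1 idx=1 pred=T actual=N -> ctr[1]=2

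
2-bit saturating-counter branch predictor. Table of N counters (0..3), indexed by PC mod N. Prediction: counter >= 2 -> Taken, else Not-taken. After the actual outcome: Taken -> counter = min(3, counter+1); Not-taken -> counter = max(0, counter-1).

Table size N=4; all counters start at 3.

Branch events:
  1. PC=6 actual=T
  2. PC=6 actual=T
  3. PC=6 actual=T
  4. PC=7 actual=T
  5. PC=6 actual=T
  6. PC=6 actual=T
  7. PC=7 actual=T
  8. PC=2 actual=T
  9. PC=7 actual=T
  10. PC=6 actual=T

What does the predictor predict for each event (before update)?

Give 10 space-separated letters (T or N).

Answer: T T T T T T T T T T

Derivation:
Ev 1: PC=6 idx=2 pred=T actual=T -> ctr[2]=3
Ev 2: PC=6 idx=2 pred=T actual=T -> ctr[2]=3
Ev 3: PC=6 idx=2 pred=T actual=T -> ctr[2]=3
Ev 4: PC=7 idx=3 pred=T actual=T -> ctr[3]=3
Ev 5: PC=6 idx=2 pred=T actual=T -> ctr[2]=3
Ev 6: PC=6 idx=2 pred=T actual=T -> ctr[2]=3
Ev 7: PC=7 idx=3 pred=T actual=T -> ctr[3]=3
Ev 8: PC=2 idx=2 pred=T actual=T -> ctr[2]=3
Ev 9: PC=7 idx=3 pred=T actual=T -> ctr[3]=3
Ev 10: PC=6 idx=2 pred=T actual=T -> ctr[2]=3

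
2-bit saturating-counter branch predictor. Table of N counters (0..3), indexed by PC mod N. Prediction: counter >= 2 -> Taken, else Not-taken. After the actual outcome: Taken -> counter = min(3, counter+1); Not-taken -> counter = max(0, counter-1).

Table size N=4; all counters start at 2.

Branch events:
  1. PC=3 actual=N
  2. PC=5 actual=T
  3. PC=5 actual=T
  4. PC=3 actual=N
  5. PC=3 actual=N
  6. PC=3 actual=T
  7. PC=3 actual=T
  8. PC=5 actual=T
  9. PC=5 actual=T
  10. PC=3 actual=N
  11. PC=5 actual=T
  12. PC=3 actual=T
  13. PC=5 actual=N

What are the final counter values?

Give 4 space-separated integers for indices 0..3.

Answer: 2 2 2 2

Derivation:
Ev 1: PC=3 idx=3 pred=T actual=N -> ctr[3]=1
Ev 2: PC=5 idx=1 pred=T actual=T -> ctr[1]=3
Ev 3: PC=5 idx=1 pred=T actual=T -> ctr[1]=3
Ev 4: PC=3 idx=3 pred=N actual=N -> ctr[3]=0
Ev 5: PC=3 idx=3 pred=N actual=N -> ctr[3]=0
Ev 6: PC=3 idx=3 pred=N actual=T -> ctr[3]=1
Ev 7: PC=3 idx=3 pred=N actual=T -> ctr[3]=2
Ev 8: PC=5 idx=1 pred=T actual=T -> ctr[1]=3
Ev 9: PC=5 idx=1 pred=T actual=T -> ctr[1]=3
Ev 10: PC=3 idx=3 pred=T actual=N -> ctr[3]=1
Ev 11: PC=5 idx=1 pred=T actual=T -> ctr[1]=3
Ev 12: PC=3 idx=3 pred=N actual=T -> ctr[3]=2
Ev 13: PC=5 idx=1 pred=T actual=N -> ctr[1]=2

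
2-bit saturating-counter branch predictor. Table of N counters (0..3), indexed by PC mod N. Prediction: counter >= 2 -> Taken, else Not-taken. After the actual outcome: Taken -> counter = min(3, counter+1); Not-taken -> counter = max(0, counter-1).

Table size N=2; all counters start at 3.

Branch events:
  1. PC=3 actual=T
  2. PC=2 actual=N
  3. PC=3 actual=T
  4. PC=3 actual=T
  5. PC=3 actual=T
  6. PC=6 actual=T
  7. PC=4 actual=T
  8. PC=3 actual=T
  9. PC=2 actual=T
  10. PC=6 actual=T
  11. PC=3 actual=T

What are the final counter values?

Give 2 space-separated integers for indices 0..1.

Answer: 3 3

Derivation:
Ev 1: PC=3 idx=1 pred=T actual=T -> ctr[1]=3
Ev 2: PC=2 idx=0 pred=T actual=N -> ctr[0]=2
Ev 3: PC=3 idx=1 pred=T actual=T -> ctr[1]=3
Ev 4: PC=3 idx=1 pred=T actual=T -> ctr[1]=3
Ev 5: PC=3 idx=1 pred=T actual=T -> ctr[1]=3
Ev 6: PC=6 idx=0 pred=T actual=T -> ctr[0]=3
Ev 7: PC=4 idx=0 pred=T actual=T -> ctr[0]=3
Ev 8: PC=3 idx=1 pred=T actual=T -> ctr[1]=3
Ev 9: PC=2 idx=0 pred=T actual=T -> ctr[0]=3
Ev 10: PC=6 idx=0 pred=T actual=T -> ctr[0]=3
Ev 11: PC=3 idx=1 pred=T actual=T -> ctr[1]=3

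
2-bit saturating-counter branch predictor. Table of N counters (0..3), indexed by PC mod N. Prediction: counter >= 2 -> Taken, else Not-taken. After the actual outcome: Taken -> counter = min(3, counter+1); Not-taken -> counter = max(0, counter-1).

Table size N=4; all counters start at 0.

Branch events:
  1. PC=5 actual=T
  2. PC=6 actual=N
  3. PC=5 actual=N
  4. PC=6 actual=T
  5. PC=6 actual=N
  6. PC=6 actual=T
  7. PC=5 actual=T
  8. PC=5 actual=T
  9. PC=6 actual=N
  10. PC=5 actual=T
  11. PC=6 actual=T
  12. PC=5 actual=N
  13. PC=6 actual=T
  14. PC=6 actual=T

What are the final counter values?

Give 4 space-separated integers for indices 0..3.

Ev 1: PC=5 idx=1 pred=N actual=T -> ctr[1]=1
Ev 2: PC=6 idx=2 pred=N actual=N -> ctr[2]=0
Ev 3: PC=5 idx=1 pred=N actual=N -> ctr[1]=0
Ev 4: PC=6 idx=2 pred=N actual=T -> ctr[2]=1
Ev 5: PC=6 idx=2 pred=N actual=N -> ctr[2]=0
Ev 6: PC=6 idx=2 pred=N actual=T -> ctr[2]=1
Ev 7: PC=5 idx=1 pred=N actual=T -> ctr[1]=1
Ev 8: PC=5 idx=1 pred=N actual=T -> ctr[1]=2
Ev 9: PC=6 idx=2 pred=N actual=N -> ctr[2]=0
Ev 10: PC=5 idx=1 pred=T actual=T -> ctr[1]=3
Ev 11: PC=6 idx=2 pred=N actual=T -> ctr[2]=1
Ev 12: PC=5 idx=1 pred=T actual=N -> ctr[1]=2
Ev 13: PC=6 idx=2 pred=N actual=T -> ctr[2]=2
Ev 14: PC=6 idx=2 pred=T actual=T -> ctr[2]=3

Answer: 0 2 3 0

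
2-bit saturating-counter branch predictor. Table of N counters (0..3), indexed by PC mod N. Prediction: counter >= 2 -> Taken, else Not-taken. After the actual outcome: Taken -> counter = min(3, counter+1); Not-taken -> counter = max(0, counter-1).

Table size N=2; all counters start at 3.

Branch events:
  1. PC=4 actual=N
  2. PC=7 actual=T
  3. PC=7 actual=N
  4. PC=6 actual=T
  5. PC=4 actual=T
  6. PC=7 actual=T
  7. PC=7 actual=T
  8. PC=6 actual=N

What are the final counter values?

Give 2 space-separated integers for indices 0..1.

Ev 1: PC=4 idx=0 pred=T actual=N -> ctr[0]=2
Ev 2: PC=7 idx=1 pred=T actual=T -> ctr[1]=3
Ev 3: PC=7 idx=1 pred=T actual=N -> ctr[1]=2
Ev 4: PC=6 idx=0 pred=T actual=T -> ctr[0]=3
Ev 5: PC=4 idx=0 pred=T actual=T -> ctr[0]=3
Ev 6: PC=7 idx=1 pred=T actual=T -> ctr[1]=3
Ev 7: PC=7 idx=1 pred=T actual=T -> ctr[1]=3
Ev 8: PC=6 idx=0 pred=T actual=N -> ctr[0]=2

Answer: 2 3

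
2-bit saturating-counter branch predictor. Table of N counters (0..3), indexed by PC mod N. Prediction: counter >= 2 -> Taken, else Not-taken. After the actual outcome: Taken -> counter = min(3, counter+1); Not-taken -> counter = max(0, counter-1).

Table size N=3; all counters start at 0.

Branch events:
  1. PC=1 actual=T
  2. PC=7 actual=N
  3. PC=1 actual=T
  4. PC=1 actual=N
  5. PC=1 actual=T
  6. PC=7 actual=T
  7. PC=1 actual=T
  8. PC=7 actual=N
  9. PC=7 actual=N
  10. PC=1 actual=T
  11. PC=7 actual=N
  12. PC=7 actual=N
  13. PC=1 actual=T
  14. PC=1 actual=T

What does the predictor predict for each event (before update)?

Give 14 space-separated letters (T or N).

Ev 1: PC=1 idx=1 pred=N actual=T -> ctr[1]=1
Ev 2: PC=7 idx=1 pred=N actual=N -> ctr[1]=0
Ev 3: PC=1 idx=1 pred=N actual=T -> ctr[1]=1
Ev 4: PC=1 idx=1 pred=N actual=N -> ctr[1]=0
Ev 5: PC=1 idx=1 pred=N actual=T -> ctr[1]=1
Ev 6: PC=7 idx=1 pred=N actual=T -> ctr[1]=2
Ev 7: PC=1 idx=1 pred=T actual=T -> ctr[1]=3
Ev 8: PC=7 idx=1 pred=T actual=N -> ctr[1]=2
Ev 9: PC=7 idx=1 pred=T actual=N -> ctr[1]=1
Ev 10: PC=1 idx=1 pred=N actual=T -> ctr[1]=2
Ev 11: PC=7 idx=1 pred=T actual=N -> ctr[1]=1
Ev 12: PC=7 idx=1 pred=N actual=N -> ctr[1]=0
Ev 13: PC=1 idx=1 pred=N actual=T -> ctr[1]=1
Ev 14: PC=1 idx=1 pred=N actual=T -> ctr[1]=2

Answer: N N N N N N T T T N T N N N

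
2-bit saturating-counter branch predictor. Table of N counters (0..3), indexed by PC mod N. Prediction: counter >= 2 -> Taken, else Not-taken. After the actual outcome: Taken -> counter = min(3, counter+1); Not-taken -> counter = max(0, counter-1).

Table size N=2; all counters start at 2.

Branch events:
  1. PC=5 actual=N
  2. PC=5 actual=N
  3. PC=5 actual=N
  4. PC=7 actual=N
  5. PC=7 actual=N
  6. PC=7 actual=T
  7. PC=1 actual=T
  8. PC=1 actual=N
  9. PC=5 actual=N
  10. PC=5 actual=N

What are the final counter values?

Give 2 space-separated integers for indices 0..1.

Ev 1: PC=5 idx=1 pred=T actual=N -> ctr[1]=1
Ev 2: PC=5 idx=1 pred=N actual=N -> ctr[1]=0
Ev 3: PC=5 idx=1 pred=N actual=N -> ctr[1]=0
Ev 4: PC=7 idx=1 pred=N actual=N -> ctr[1]=0
Ev 5: PC=7 idx=1 pred=N actual=N -> ctr[1]=0
Ev 6: PC=7 idx=1 pred=N actual=T -> ctr[1]=1
Ev 7: PC=1 idx=1 pred=N actual=T -> ctr[1]=2
Ev 8: PC=1 idx=1 pred=T actual=N -> ctr[1]=1
Ev 9: PC=5 idx=1 pred=N actual=N -> ctr[1]=0
Ev 10: PC=5 idx=1 pred=N actual=N -> ctr[1]=0

Answer: 2 0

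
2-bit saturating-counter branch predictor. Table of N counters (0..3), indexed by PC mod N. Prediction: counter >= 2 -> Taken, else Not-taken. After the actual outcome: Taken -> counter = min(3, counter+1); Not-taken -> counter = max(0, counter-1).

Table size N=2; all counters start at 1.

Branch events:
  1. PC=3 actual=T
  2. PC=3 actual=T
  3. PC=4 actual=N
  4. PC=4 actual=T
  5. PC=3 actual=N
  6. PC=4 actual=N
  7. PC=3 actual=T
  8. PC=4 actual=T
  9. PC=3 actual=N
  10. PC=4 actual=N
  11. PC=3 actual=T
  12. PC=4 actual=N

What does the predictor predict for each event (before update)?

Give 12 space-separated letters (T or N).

Ev 1: PC=3 idx=1 pred=N actual=T -> ctr[1]=2
Ev 2: PC=3 idx=1 pred=T actual=T -> ctr[1]=3
Ev 3: PC=4 idx=0 pred=N actual=N -> ctr[0]=0
Ev 4: PC=4 idx=0 pred=N actual=T -> ctr[0]=1
Ev 5: PC=3 idx=1 pred=T actual=N -> ctr[1]=2
Ev 6: PC=4 idx=0 pred=N actual=N -> ctr[0]=0
Ev 7: PC=3 idx=1 pred=T actual=T -> ctr[1]=3
Ev 8: PC=4 idx=0 pred=N actual=T -> ctr[0]=1
Ev 9: PC=3 idx=1 pred=T actual=N -> ctr[1]=2
Ev 10: PC=4 idx=0 pred=N actual=N -> ctr[0]=0
Ev 11: PC=3 idx=1 pred=T actual=T -> ctr[1]=3
Ev 12: PC=4 idx=0 pred=N actual=N -> ctr[0]=0

Answer: N T N N T N T N T N T N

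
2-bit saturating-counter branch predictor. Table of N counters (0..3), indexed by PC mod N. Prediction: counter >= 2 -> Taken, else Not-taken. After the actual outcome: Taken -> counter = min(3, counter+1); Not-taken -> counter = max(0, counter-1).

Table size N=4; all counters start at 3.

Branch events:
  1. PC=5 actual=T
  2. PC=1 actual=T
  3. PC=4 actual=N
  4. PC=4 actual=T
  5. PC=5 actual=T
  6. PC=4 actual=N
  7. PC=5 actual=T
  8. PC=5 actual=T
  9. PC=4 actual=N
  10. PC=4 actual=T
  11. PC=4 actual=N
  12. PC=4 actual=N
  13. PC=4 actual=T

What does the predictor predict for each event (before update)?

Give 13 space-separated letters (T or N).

Ev 1: PC=5 idx=1 pred=T actual=T -> ctr[1]=3
Ev 2: PC=1 idx=1 pred=T actual=T -> ctr[1]=3
Ev 3: PC=4 idx=0 pred=T actual=N -> ctr[0]=2
Ev 4: PC=4 idx=0 pred=T actual=T -> ctr[0]=3
Ev 5: PC=5 idx=1 pred=T actual=T -> ctr[1]=3
Ev 6: PC=4 idx=0 pred=T actual=N -> ctr[0]=2
Ev 7: PC=5 idx=1 pred=T actual=T -> ctr[1]=3
Ev 8: PC=5 idx=1 pred=T actual=T -> ctr[1]=3
Ev 9: PC=4 idx=0 pred=T actual=N -> ctr[0]=1
Ev 10: PC=4 idx=0 pred=N actual=T -> ctr[0]=2
Ev 11: PC=4 idx=0 pred=T actual=N -> ctr[0]=1
Ev 12: PC=4 idx=0 pred=N actual=N -> ctr[0]=0
Ev 13: PC=4 idx=0 pred=N actual=T -> ctr[0]=1

Answer: T T T T T T T T T N T N N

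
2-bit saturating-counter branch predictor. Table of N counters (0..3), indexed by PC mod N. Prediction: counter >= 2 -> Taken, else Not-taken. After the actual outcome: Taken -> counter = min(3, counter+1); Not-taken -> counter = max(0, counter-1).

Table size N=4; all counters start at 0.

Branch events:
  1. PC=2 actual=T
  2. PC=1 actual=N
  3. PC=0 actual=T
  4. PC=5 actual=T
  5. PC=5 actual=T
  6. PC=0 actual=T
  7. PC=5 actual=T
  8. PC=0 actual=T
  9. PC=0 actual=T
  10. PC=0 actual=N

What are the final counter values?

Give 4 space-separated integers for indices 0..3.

Answer: 2 3 1 0

Derivation:
Ev 1: PC=2 idx=2 pred=N actual=T -> ctr[2]=1
Ev 2: PC=1 idx=1 pred=N actual=N -> ctr[1]=0
Ev 3: PC=0 idx=0 pred=N actual=T -> ctr[0]=1
Ev 4: PC=5 idx=1 pred=N actual=T -> ctr[1]=1
Ev 5: PC=5 idx=1 pred=N actual=T -> ctr[1]=2
Ev 6: PC=0 idx=0 pred=N actual=T -> ctr[0]=2
Ev 7: PC=5 idx=1 pred=T actual=T -> ctr[1]=3
Ev 8: PC=0 idx=0 pred=T actual=T -> ctr[0]=3
Ev 9: PC=0 idx=0 pred=T actual=T -> ctr[0]=3
Ev 10: PC=0 idx=0 pred=T actual=N -> ctr[0]=2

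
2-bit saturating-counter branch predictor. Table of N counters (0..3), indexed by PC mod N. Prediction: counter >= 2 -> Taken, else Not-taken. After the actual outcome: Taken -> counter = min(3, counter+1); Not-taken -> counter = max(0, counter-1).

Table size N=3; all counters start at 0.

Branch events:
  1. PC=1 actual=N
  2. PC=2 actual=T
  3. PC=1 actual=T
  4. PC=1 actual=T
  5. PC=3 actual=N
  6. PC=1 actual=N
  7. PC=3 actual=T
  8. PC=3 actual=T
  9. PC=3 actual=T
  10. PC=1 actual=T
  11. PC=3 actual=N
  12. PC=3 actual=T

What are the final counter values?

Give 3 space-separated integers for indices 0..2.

Ev 1: PC=1 idx=1 pred=N actual=N -> ctr[1]=0
Ev 2: PC=2 idx=2 pred=N actual=T -> ctr[2]=1
Ev 3: PC=1 idx=1 pred=N actual=T -> ctr[1]=1
Ev 4: PC=1 idx=1 pred=N actual=T -> ctr[1]=2
Ev 5: PC=3 idx=0 pred=N actual=N -> ctr[0]=0
Ev 6: PC=1 idx=1 pred=T actual=N -> ctr[1]=1
Ev 7: PC=3 idx=0 pred=N actual=T -> ctr[0]=1
Ev 8: PC=3 idx=0 pred=N actual=T -> ctr[0]=2
Ev 9: PC=3 idx=0 pred=T actual=T -> ctr[0]=3
Ev 10: PC=1 idx=1 pred=N actual=T -> ctr[1]=2
Ev 11: PC=3 idx=0 pred=T actual=N -> ctr[0]=2
Ev 12: PC=3 idx=0 pred=T actual=T -> ctr[0]=3

Answer: 3 2 1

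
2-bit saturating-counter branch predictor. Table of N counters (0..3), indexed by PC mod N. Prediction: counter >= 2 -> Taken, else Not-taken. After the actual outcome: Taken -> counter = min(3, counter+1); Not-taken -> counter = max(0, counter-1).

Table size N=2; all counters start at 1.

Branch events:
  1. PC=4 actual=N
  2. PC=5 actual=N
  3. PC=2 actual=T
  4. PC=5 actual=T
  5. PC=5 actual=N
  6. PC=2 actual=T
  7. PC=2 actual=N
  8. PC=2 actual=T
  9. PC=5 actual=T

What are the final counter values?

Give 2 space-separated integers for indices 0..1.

Ev 1: PC=4 idx=0 pred=N actual=N -> ctr[0]=0
Ev 2: PC=5 idx=1 pred=N actual=N -> ctr[1]=0
Ev 3: PC=2 idx=0 pred=N actual=T -> ctr[0]=1
Ev 4: PC=5 idx=1 pred=N actual=T -> ctr[1]=1
Ev 5: PC=5 idx=1 pred=N actual=N -> ctr[1]=0
Ev 6: PC=2 idx=0 pred=N actual=T -> ctr[0]=2
Ev 7: PC=2 idx=0 pred=T actual=N -> ctr[0]=1
Ev 8: PC=2 idx=0 pred=N actual=T -> ctr[0]=2
Ev 9: PC=5 idx=1 pred=N actual=T -> ctr[1]=1

Answer: 2 1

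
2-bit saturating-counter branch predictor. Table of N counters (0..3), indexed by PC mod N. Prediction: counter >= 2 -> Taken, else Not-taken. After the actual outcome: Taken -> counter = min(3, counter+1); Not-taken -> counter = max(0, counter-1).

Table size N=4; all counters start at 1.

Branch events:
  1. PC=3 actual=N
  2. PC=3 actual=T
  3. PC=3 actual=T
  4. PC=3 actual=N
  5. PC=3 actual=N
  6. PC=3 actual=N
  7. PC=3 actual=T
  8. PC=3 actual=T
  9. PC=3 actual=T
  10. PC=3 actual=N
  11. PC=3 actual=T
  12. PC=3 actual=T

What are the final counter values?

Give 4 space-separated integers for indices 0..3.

Ev 1: PC=3 idx=3 pred=N actual=N -> ctr[3]=0
Ev 2: PC=3 idx=3 pred=N actual=T -> ctr[3]=1
Ev 3: PC=3 idx=3 pred=N actual=T -> ctr[3]=2
Ev 4: PC=3 idx=3 pred=T actual=N -> ctr[3]=1
Ev 5: PC=3 idx=3 pred=N actual=N -> ctr[3]=0
Ev 6: PC=3 idx=3 pred=N actual=N -> ctr[3]=0
Ev 7: PC=3 idx=3 pred=N actual=T -> ctr[3]=1
Ev 8: PC=3 idx=3 pred=N actual=T -> ctr[3]=2
Ev 9: PC=3 idx=3 pred=T actual=T -> ctr[3]=3
Ev 10: PC=3 idx=3 pred=T actual=N -> ctr[3]=2
Ev 11: PC=3 idx=3 pred=T actual=T -> ctr[3]=3
Ev 12: PC=3 idx=3 pred=T actual=T -> ctr[3]=3

Answer: 1 1 1 3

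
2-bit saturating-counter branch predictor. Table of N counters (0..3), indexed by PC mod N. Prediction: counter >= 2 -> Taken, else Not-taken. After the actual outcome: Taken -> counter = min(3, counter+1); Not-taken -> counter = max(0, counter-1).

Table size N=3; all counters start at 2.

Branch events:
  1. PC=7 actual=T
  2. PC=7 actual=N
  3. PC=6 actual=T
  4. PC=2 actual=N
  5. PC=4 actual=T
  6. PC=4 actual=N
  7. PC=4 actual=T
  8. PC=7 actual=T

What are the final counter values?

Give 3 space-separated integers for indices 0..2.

Answer: 3 3 1

Derivation:
Ev 1: PC=7 idx=1 pred=T actual=T -> ctr[1]=3
Ev 2: PC=7 idx=1 pred=T actual=N -> ctr[1]=2
Ev 3: PC=6 idx=0 pred=T actual=T -> ctr[0]=3
Ev 4: PC=2 idx=2 pred=T actual=N -> ctr[2]=1
Ev 5: PC=4 idx=1 pred=T actual=T -> ctr[1]=3
Ev 6: PC=4 idx=1 pred=T actual=N -> ctr[1]=2
Ev 7: PC=4 idx=1 pred=T actual=T -> ctr[1]=3
Ev 8: PC=7 idx=1 pred=T actual=T -> ctr[1]=3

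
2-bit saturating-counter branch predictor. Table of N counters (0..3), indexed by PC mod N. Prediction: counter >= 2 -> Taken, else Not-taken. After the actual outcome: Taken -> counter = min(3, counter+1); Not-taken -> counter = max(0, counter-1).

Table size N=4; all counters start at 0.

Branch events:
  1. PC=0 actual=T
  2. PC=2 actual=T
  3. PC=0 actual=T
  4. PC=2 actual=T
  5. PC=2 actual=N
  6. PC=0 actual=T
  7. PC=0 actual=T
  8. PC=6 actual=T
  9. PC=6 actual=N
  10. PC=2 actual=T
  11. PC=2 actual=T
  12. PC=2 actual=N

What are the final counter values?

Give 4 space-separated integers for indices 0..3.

Ev 1: PC=0 idx=0 pred=N actual=T -> ctr[0]=1
Ev 2: PC=2 idx=2 pred=N actual=T -> ctr[2]=1
Ev 3: PC=0 idx=0 pred=N actual=T -> ctr[0]=2
Ev 4: PC=2 idx=2 pred=N actual=T -> ctr[2]=2
Ev 5: PC=2 idx=2 pred=T actual=N -> ctr[2]=1
Ev 6: PC=0 idx=0 pred=T actual=T -> ctr[0]=3
Ev 7: PC=0 idx=0 pred=T actual=T -> ctr[0]=3
Ev 8: PC=6 idx=2 pred=N actual=T -> ctr[2]=2
Ev 9: PC=6 idx=2 pred=T actual=N -> ctr[2]=1
Ev 10: PC=2 idx=2 pred=N actual=T -> ctr[2]=2
Ev 11: PC=2 idx=2 pred=T actual=T -> ctr[2]=3
Ev 12: PC=2 idx=2 pred=T actual=N -> ctr[2]=2

Answer: 3 0 2 0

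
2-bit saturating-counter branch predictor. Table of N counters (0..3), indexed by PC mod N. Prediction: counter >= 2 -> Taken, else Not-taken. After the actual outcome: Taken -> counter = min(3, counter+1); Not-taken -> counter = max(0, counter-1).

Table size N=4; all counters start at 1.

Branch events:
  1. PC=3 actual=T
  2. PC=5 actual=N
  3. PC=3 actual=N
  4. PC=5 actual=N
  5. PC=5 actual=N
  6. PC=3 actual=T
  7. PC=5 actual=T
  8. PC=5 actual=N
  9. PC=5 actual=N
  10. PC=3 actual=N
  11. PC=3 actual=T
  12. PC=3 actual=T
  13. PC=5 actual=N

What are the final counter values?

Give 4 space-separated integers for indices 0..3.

Ev 1: PC=3 idx=3 pred=N actual=T -> ctr[3]=2
Ev 2: PC=5 idx=1 pred=N actual=N -> ctr[1]=0
Ev 3: PC=3 idx=3 pred=T actual=N -> ctr[3]=1
Ev 4: PC=5 idx=1 pred=N actual=N -> ctr[1]=0
Ev 5: PC=5 idx=1 pred=N actual=N -> ctr[1]=0
Ev 6: PC=3 idx=3 pred=N actual=T -> ctr[3]=2
Ev 7: PC=5 idx=1 pred=N actual=T -> ctr[1]=1
Ev 8: PC=5 idx=1 pred=N actual=N -> ctr[1]=0
Ev 9: PC=5 idx=1 pred=N actual=N -> ctr[1]=0
Ev 10: PC=3 idx=3 pred=T actual=N -> ctr[3]=1
Ev 11: PC=3 idx=3 pred=N actual=T -> ctr[3]=2
Ev 12: PC=3 idx=3 pred=T actual=T -> ctr[3]=3
Ev 13: PC=5 idx=1 pred=N actual=N -> ctr[1]=0

Answer: 1 0 1 3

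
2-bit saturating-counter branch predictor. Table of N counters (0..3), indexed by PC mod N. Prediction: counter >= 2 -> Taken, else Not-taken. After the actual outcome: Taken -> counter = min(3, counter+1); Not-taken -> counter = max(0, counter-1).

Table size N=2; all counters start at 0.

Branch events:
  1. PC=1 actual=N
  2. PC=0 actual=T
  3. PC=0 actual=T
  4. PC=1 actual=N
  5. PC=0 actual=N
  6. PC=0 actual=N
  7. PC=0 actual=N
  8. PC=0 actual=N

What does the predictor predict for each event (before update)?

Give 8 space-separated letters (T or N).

Ev 1: PC=1 idx=1 pred=N actual=N -> ctr[1]=0
Ev 2: PC=0 idx=0 pred=N actual=T -> ctr[0]=1
Ev 3: PC=0 idx=0 pred=N actual=T -> ctr[0]=2
Ev 4: PC=1 idx=1 pred=N actual=N -> ctr[1]=0
Ev 5: PC=0 idx=0 pred=T actual=N -> ctr[0]=1
Ev 6: PC=0 idx=0 pred=N actual=N -> ctr[0]=0
Ev 7: PC=0 idx=0 pred=N actual=N -> ctr[0]=0
Ev 8: PC=0 idx=0 pred=N actual=N -> ctr[0]=0

Answer: N N N N T N N N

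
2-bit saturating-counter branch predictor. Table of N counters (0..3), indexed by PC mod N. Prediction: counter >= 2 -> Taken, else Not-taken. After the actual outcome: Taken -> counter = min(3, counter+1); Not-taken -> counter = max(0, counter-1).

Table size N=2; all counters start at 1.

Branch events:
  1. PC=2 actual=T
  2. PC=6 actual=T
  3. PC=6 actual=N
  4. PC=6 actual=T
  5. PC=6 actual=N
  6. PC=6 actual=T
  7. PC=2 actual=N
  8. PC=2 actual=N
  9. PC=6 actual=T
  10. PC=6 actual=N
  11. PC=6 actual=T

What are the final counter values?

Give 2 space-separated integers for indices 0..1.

Answer: 2 1

Derivation:
Ev 1: PC=2 idx=0 pred=N actual=T -> ctr[0]=2
Ev 2: PC=6 idx=0 pred=T actual=T -> ctr[0]=3
Ev 3: PC=6 idx=0 pred=T actual=N -> ctr[0]=2
Ev 4: PC=6 idx=0 pred=T actual=T -> ctr[0]=3
Ev 5: PC=6 idx=0 pred=T actual=N -> ctr[0]=2
Ev 6: PC=6 idx=0 pred=T actual=T -> ctr[0]=3
Ev 7: PC=2 idx=0 pred=T actual=N -> ctr[0]=2
Ev 8: PC=2 idx=0 pred=T actual=N -> ctr[0]=1
Ev 9: PC=6 idx=0 pred=N actual=T -> ctr[0]=2
Ev 10: PC=6 idx=0 pred=T actual=N -> ctr[0]=1
Ev 11: PC=6 idx=0 pred=N actual=T -> ctr[0]=2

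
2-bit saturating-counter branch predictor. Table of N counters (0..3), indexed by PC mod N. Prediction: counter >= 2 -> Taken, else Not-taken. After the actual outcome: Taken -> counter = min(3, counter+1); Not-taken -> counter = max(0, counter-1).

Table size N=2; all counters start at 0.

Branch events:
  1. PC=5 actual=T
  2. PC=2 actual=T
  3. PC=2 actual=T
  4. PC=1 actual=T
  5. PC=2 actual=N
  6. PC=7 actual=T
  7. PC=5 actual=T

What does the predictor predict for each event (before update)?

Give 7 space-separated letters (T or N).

Answer: N N N N T T T

Derivation:
Ev 1: PC=5 idx=1 pred=N actual=T -> ctr[1]=1
Ev 2: PC=2 idx=0 pred=N actual=T -> ctr[0]=1
Ev 3: PC=2 idx=0 pred=N actual=T -> ctr[0]=2
Ev 4: PC=1 idx=1 pred=N actual=T -> ctr[1]=2
Ev 5: PC=2 idx=0 pred=T actual=N -> ctr[0]=1
Ev 6: PC=7 idx=1 pred=T actual=T -> ctr[1]=3
Ev 7: PC=5 idx=1 pred=T actual=T -> ctr[1]=3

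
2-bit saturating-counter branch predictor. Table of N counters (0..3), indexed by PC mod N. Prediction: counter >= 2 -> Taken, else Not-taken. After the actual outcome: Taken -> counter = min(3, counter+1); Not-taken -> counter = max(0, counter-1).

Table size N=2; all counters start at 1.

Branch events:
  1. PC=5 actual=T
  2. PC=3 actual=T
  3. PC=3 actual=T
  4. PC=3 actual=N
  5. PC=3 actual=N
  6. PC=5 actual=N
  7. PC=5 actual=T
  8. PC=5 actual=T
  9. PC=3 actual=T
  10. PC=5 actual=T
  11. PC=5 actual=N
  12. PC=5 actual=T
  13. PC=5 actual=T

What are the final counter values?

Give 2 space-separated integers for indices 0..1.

Answer: 1 3

Derivation:
Ev 1: PC=5 idx=1 pred=N actual=T -> ctr[1]=2
Ev 2: PC=3 idx=1 pred=T actual=T -> ctr[1]=3
Ev 3: PC=3 idx=1 pred=T actual=T -> ctr[1]=3
Ev 4: PC=3 idx=1 pred=T actual=N -> ctr[1]=2
Ev 5: PC=3 idx=1 pred=T actual=N -> ctr[1]=1
Ev 6: PC=5 idx=1 pred=N actual=N -> ctr[1]=0
Ev 7: PC=5 idx=1 pred=N actual=T -> ctr[1]=1
Ev 8: PC=5 idx=1 pred=N actual=T -> ctr[1]=2
Ev 9: PC=3 idx=1 pred=T actual=T -> ctr[1]=3
Ev 10: PC=5 idx=1 pred=T actual=T -> ctr[1]=3
Ev 11: PC=5 idx=1 pred=T actual=N -> ctr[1]=2
Ev 12: PC=5 idx=1 pred=T actual=T -> ctr[1]=3
Ev 13: PC=5 idx=1 pred=T actual=T -> ctr[1]=3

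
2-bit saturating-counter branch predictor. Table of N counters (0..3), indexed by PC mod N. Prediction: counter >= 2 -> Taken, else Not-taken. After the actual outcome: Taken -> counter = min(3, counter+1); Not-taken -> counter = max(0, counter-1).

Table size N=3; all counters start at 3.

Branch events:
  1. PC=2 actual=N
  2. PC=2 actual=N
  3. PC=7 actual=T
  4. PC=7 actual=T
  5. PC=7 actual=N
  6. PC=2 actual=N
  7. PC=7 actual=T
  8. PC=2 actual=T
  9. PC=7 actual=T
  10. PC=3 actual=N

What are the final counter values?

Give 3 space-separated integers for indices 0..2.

Answer: 2 3 1

Derivation:
Ev 1: PC=2 idx=2 pred=T actual=N -> ctr[2]=2
Ev 2: PC=2 idx=2 pred=T actual=N -> ctr[2]=1
Ev 3: PC=7 idx=1 pred=T actual=T -> ctr[1]=3
Ev 4: PC=7 idx=1 pred=T actual=T -> ctr[1]=3
Ev 5: PC=7 idx=1 pred=T actual=N -> ctr[1]=2
Ev 6: PC=2 idx=2 pred=N actual=N -> ctr[2]=0
Ev 7: PC=7 idx=1 pred=T actual=T -> ctr[1]=3
Ev 8: PC=2 idx=2 pred=N actual=T -> ctr[2]=1
Ev 9: PC=7 idx=1 pred=T actual=T -> ctr[1]=3
Ev 10: PC=3 idx=0 pred=T actual=N -> ctr[0]=2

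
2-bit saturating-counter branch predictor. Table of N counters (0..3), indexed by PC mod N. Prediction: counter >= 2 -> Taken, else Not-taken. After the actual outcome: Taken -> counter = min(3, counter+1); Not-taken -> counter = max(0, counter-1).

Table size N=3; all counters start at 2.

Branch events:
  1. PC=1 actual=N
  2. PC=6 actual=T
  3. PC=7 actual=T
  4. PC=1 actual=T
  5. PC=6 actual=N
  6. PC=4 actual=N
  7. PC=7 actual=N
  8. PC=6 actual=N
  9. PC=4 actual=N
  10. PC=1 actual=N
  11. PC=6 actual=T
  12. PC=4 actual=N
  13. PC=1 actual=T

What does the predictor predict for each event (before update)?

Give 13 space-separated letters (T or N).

Answer: T T N T T T T T N N N N N

Derivation:
Ev 1: PC=1 idx=1 pred=T actual=N -> ctr[1]=1
Ev 2: PC=6 idx=0 pred=T actual=T -> ctr[0]=3
Ev 3: PC=7 idx=1 pred=N actual=T -> ctr[1]=2
Ev 4: PC=1 idx=1 pred=T actual=T -> ctr[1]=3
Ev 5: PC=6 idx=0 pred=T actual=N -> ctr[0]=2
Ev 6: PC=4 idx=1 pred=T actual=N -> ctr[1]=2
Ev 7: PC=7 idx=1 pred=T actual=N -> ctr[1]=1
Ev 8: PC=6 idx=0 pred=T actual=N -> ctr[0]=1
Ev 9: PC=4 idx=1 pred=N actual=N -> ctr[1]=0
Ev 10: PC=1 idx=1 pred=N actual=N -> ctr[1]=0
Ev 11: PC=6 idx=0 pred=N actual=T -> ctr[0]=2
Ev 12: PC=4 idx=1 pred=N actual=N -> ctr[1]=0
Ev 13: PC=1 idx=1 pred=N actual=T -> ctr[1]=1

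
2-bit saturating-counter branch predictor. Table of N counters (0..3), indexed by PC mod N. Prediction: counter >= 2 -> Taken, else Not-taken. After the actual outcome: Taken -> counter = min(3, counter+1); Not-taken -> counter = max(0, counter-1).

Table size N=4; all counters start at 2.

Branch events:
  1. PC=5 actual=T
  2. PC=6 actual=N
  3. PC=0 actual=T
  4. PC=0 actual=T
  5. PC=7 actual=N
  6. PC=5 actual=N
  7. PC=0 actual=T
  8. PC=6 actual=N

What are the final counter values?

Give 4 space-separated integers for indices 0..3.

Answer: 3 2 0 1

Derivation:
Ev 1: PC=5 idx=1 pred=T actual=T -> ctr[1]=3
Ev 2: PC=6 idx=2 pred=T actual=N -> ctr[2]=1
Ev 3: PC=0 idx=0 pred=T actual=T -> ctr[0]=3
Ev 4: PC=0 idx=0 pred=T actual=T -> ctr[0]=3
Ev 5: PC=7 idx=3 pred=T actual=N -> ctr[3]=1
Ev 6: PC=5 idx=1 pred=T actual=N -> ctr[1]=2
Ev 7: PC=0 idx=0 pred=T actual=T -> ctr[0]=3
Ev 8: PC=6 idx=2 pred=N actual=N -> ctr[2]=0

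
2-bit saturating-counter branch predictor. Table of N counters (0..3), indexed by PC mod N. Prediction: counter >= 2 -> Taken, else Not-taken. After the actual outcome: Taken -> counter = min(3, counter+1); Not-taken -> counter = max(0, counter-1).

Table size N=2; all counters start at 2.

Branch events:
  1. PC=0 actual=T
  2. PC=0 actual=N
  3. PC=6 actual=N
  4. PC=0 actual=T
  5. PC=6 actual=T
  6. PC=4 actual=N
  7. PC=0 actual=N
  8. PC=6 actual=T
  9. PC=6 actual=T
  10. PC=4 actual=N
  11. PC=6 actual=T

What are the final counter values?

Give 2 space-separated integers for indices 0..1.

Answer: 3 2

Derivation:
Ev 1: PC=0 idx=0 pred=T actual=T -> ctr[0]=3
Ev 2: PC=0 idx=0 pred=T actual=N -> ctr[0]=2
Ev 3: PC=6 idx=0 pred=T actual=N -> ctr[0]=1
Ev 4: PC=0 idx=0 pred=N actual=T -> ctr[0]=2
Ev 5: PC=6 idx=0 pred=T actual=T -> ctr[0]=3
Ev 6: PC=4 idx=0 pred=T actual=N -> ctr[0]=2
Ev 7: PC=0 idx=0 pred=T actual=N -> ctr[0]=1
Ev 8: PC=6 idx=0 pred=N actual=T -> ctr[0]=2
Ev 9: PC=6 idx=0 pred=T actual=T -> ctr[0]=3
Ev 10: PC=4 idx=0 pred=T actual=N -> ctr[0]=2
Ev 11: PC=6 idx=0 pred=T actual=T -> ctr[0]=3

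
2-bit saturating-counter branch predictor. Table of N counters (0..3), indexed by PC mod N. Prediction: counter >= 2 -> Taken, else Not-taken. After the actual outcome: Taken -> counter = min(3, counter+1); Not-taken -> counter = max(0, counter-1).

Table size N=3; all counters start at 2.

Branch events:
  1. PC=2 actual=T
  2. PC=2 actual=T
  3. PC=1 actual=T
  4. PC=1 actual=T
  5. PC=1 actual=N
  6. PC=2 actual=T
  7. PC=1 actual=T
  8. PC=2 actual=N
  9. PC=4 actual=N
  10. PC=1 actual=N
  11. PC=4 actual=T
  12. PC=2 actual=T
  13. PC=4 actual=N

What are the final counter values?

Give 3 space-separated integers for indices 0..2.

Answer: 2 1 3

Derivation:
Ev 1: PC=2 idx=2 pred=T actual=T -> ctr[2]=3
Ev 2: PC=2 idx=2 pred=T actual=T -> ctr[2]=3
Ev 3: PC=1 idx=1 pred=T actual=T -> ctr[1]=3
Ev 4: PC=1 idx=1 pred=T actual=T -> ctr[1]=3
Ev 5: PC=1 idx=1 pred=T actual=N -> ctr[1]=2
Ev 6: PC=2 idx=2 pred=T actual=T -> ctr[2]=3
Ev 7: PC=1 idx=1 pred=T actual=T -> ctr[1]=3
Ev 8: PC=2 idx=2 pred=T actual=N -> ctr[2]=2
Ev 9: PC=4 idx=1 pred=T actual=N -> ctr[1]=2
Ev 10: PC=1 idx=1 pred=T actual=N -> ctr[1]=1
Ev 11: PC=4 idx=1 pred=N actual=T -> ctr[1]=2
Ev 12: PC=2 idx=2 pred=T actual=T -> ctr[2]=3
Ev 13: PC=4 idx=1 pred=T actual=N -> ctr[1]=1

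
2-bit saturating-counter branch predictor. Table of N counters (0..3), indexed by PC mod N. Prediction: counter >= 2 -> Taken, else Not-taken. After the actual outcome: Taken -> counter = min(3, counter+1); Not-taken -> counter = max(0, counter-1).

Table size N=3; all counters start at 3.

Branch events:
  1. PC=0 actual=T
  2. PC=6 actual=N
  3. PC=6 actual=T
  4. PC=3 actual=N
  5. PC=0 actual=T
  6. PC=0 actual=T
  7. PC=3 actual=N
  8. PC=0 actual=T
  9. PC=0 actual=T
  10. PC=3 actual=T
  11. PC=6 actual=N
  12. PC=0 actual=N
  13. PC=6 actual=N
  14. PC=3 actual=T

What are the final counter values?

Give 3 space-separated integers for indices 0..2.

Answer: 1 3 3

Derivation:
Ev 1: PC=0 idx=0 pred=T actual=T -> ctr[0]=3
Ev 2: PC=6 idx=0 pred=T actual=N -> ctr[0]=2
Ev 3: PC=6 idx=0 pred=T actual=T -> ctr[0]=3
Ev 4: PC=3 idx=0 pred=T actual=N -> ctr[0]=2
Ev 5: PC=0 idx=0 pred=T actual=T -> ctr[0]=3
Ev 6: PC=0 idx=0 pred=T actual=T -> ctr[0]=3
Ev 7: PC=3 idx=0 pred=T actual=N -> ctr[0]=2
Ev 8: PC=0 idx=0 pred=T actual=T -> ctr[0]=3
Ev 9: PC=0 idx=0 pred=T actual=T -> ctr[0]=3
Ev 10: PC=3 idx=0 pred=T actual=T -> ctr[0]=3
Ev 11: PC=6 idx=0 pred=T actual=N -> ctr[0]=2
Ev 12: PC=0 idx=0 pred=T actual=N -> ctr[0]=1
Ev 13: PC=6 idx=0 pred=N actual=N -> ctr[0]=0
Ev 14: PC=3 idx=0 pred=N actual=T -> ctr[0]=1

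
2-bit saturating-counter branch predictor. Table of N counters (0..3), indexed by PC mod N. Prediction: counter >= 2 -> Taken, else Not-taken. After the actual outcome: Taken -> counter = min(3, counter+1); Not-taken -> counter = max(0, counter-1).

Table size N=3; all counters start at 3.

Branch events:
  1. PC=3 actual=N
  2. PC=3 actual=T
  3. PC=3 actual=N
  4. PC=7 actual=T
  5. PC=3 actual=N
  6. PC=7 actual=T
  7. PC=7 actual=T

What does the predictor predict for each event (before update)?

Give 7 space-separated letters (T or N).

Ev 1: PC=3 idx=0 pred=T actual=N -> ctr[0]=2
Ev 2: PC=3 idx=0 pred=T actual=T -> ctr[0]=3
Ev 3: PC=3 idx=0 pred=T actual=N -> ctr[0]=2
Ev 4: PC=7 idx=1 pred=T actual=T -> ctr[1]=3
Ev 5: PC=3 idx=0 pred=T actual=N -> ctr[0]=1
Ev 6: PC=7 idx=1 pred=T actual=T -> ctr[1]=3
Ev 7: PC=7 idx=1 pred=T actual=T -> ctr[1]=3

Answer: T T T T T T T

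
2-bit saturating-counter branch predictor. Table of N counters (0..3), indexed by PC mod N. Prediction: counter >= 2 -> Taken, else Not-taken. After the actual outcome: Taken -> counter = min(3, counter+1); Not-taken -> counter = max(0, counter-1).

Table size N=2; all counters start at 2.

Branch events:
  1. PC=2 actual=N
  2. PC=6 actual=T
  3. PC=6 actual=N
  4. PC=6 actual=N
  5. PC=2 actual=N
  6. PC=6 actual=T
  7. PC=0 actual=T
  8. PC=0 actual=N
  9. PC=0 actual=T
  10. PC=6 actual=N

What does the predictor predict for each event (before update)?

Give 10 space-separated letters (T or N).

Answer: T N T N N N N T N T

Derivation:
Ev 1: PC=2 idx=0 pred=T actual=N -> ctr[0]=1
Ev 2: PC=6 idx=0 pred=N actual=T -> ctr[0]=2
Ev 3: PC=6 idx=0 pred=T actual=N -> ctr[0]=1
Ev 4: PC=6 idx=0 pred=N actual=N -> ctr[0]=0
Ev 5: PC=2 idx=0 pred=N actual=N -> ctr[0]=0
Ev 6: PC=6 idx=0 pred=N actual=T -> ctr[0]=1
Ev 7: PC=0 idx=0 pred=N actual=T -> ctr[0]=2
Ev 8: PC=0 idx=0 pred=T actual=N -> ctr[0]=1
Ev 9: PC=0 idx=0 pred=N actual=T -> ctr[0]=2
Ev 10: PC=6 idx=0 pred=T actual=N -> ctr[0]=1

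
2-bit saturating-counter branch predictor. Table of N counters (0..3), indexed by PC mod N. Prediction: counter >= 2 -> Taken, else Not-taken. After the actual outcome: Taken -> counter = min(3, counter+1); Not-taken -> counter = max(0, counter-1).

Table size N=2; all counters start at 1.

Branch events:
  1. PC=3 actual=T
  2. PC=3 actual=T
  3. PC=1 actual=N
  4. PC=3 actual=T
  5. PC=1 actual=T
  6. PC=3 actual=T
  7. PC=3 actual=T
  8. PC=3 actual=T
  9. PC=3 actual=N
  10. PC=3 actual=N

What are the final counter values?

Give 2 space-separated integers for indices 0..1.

Answer: 1 1

Derivation:
Ev 1: PC=3 idx=1 pred=N actual=T -> ctr[1]=2
Ev 2: PC=3 idx=1 pred=T actual=T -> ctr[1]=3
Ev 3: PC=1 idx=1 pred=T actual=N -> ctr[1]=2
Ev 4: PC=3 idx=1 pred=T actual=T -> ctr[1]=3
Ev 5: PC=1 idx=1 pred=T actual=T -> ctr[1]=3
Ev 6: PC=3 idx=1 pred=T actual=T -> ctr[1]=3
Ev 7: PC=3 idx=1 pred=T actual=T -> ctr[1]=3
Ev 8: PC=3 idx=1 pred=T actual=T -> ctr[1]=3
Ev 9: PC=3 idx=1 pred=T actual=N -> ctr[1]=2
Ev 10: PC=3 idx=1 pred=T actual=N -> ctr[1]=1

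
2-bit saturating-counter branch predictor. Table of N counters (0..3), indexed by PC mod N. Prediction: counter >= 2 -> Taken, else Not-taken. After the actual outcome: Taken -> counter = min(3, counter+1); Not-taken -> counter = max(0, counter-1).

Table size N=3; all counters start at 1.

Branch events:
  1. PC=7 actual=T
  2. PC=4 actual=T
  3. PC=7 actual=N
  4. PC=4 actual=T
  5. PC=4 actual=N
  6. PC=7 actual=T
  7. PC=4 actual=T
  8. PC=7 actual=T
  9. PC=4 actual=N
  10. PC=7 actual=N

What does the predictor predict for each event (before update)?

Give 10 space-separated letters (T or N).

Ev 1: PC=7 idx=1 pred=N actual=T -> ctr[1]=2
Ev 2: PC=4 idx=1 pred=T actual=T -> ctr[1]=3
Ev 3: PC=7 idx=1 pred=T actual=N -> ctr[1]=2
Ev 4: PC=4 idx=1 pred=T actual=T -> ctr[1]=3
Ev 5: PC=4 idx=1 pred=T actual=N -> ctr[1]=2
Ev 6: PC=7 idx=1 pred=T actual=T -> ctr[1]=3
Ev 7: PC=4 idx=1 pred=T actual=T -> ctr[1]=3
Ev 8: PC=7 idx=1 pred=T actual=T -> ctr[1]=3
Ev 9: PC=4 idx=1 pred=T actual=N -> ctr[1]=2
Ev 10: PC=7 idx=1 pred=T actual=N -> ctr[1]=1

Answer: N T T T T T T T T T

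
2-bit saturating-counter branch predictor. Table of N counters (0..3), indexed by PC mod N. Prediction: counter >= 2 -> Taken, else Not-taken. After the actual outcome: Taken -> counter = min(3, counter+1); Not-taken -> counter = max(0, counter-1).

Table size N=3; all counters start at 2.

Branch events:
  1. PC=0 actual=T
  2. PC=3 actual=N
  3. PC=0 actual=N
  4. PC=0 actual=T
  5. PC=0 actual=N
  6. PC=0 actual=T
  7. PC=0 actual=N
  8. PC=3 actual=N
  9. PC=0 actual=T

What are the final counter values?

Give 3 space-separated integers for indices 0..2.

Ev 1: PC=0 idx=0 pred=T actual=T -> ctr[0]=3
Ev 2: PC=3 idx=0 pred=T actual=N -> ctr[0]=2
Ev 3: PC=0 idx=0 pred=T actual=N -> ctr[0]=1
Ev 4: PC=0 idx=0 pred=N actual=T -> ctr[0]=2
Ev 5: PC=0 idx=0 pred=T actual=N -> ctr[0]=1
Ev 6: PC=0 idx=0 pred=N actual=T -> ctr[0]=2
Ev 7: PC=0 idx=0 pred=T actual=N -> ctr[0]=1
Ev 8: PC=3 idx=0 pred=N actual=N -> ctr[0]=0
Ev 9: PC=0 idx=0 pred=N actual=T -> ctr[0]=1

Answer: 1 2 2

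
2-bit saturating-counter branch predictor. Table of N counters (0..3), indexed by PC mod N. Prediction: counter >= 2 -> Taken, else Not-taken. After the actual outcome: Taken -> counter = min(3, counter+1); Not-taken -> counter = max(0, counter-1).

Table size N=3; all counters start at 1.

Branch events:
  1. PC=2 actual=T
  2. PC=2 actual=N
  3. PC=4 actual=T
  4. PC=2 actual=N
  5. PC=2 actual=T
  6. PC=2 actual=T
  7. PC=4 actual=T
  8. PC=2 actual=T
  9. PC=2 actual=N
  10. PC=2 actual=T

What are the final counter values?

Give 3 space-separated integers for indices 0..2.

Answer: 1 3 3

Derivation:
Ev 1: PC=2 idx=2 pred=N actual=T -> ctr[2]=2
Ev 2: PC=2 idx=2 pred=T actual=N -> ctr[2]=1
Ev 3: PC=4 idx=1 pred=N actual=T -> ctr[1]=2
Ev 4: PC=2 idx=2 pred=N actual=N -> ctr[2]=0
Ev 5: PC=2 idx=2 pred=N actual=T -> ctr[2]=1
Ev 6: PC=2 idx=2 pred=N actual=T -> ctr[2]=2
Ev 7: PC=4 idx=1 pred=T actual=T -> ctr[1]=3
Ev 8: PC=2 idx=2 pred=T actual=T -> ctr[2]=3
Ev 9: PC=2 idx=2 pred=T actual=N -> ctr[2]=2
Ev 10: PC=2 idx=2 pred=T actual=T -> ctr[2]=3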